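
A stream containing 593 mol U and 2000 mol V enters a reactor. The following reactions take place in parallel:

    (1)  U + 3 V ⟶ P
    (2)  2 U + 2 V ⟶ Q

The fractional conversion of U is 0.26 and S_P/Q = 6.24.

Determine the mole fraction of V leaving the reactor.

Conversion of U: U consumed = 0.26 × 593 = 154.2 mol = 1ξ₁ + 2ξ₂.
Selectivity: 1ξ₁ / (1ξ₂) = 6.24 → ξ₁ = 6.24 ξ₂.
Substitute: (1·6.24 + 2) ξ₂ = 154.2 → ξ₂ = 18.71 mol, ξ₁ = 116.8 mol.
Outlet amounts (n = n₀ + Σ ν·ξ):
  U: 593 − 1(116.8) − 2(18.71) = 438.8
  V: 2000 − 3(116.8) − 2(18.71) = 1612
  P: 0 + 1(116.8) = 116.8
  Q: 0 + 1(18.71) = 18.71
Total out = 2187 mol; y_V = 1612 / 2187 = 0.7374.

0.737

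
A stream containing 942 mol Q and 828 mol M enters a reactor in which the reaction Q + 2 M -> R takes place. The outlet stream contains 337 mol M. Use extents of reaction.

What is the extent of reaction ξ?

For M: n = n₀ − 2ξ → 337 = 828 − 2ξ, giving ξ = 245.5 mol.
Outlet amounts (n = n₀ + ν ξ):
  Q: 942 − 1(245.5) = 696.5
  M: 828 − 2(245.5) = 337
  R: 0 + 1(245.5) = 245.5

ξ = 246 mol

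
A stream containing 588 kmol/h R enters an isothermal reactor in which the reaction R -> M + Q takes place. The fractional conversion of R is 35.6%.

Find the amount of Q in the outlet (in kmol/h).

R reacted = 0.356 × 588 = 209.3 kmol/h; ν_R = −1, so ξ = 209.3/1 = 209.3 kmol/h.
Outlet amounts (n = n₀ + ν ξ):
  R: 588 − 1(209.3) = 378.7
  M: 0 + 1(209.3) = 209.3
  Q: 0 + 1(209.3) = 209.3

209 kmol/h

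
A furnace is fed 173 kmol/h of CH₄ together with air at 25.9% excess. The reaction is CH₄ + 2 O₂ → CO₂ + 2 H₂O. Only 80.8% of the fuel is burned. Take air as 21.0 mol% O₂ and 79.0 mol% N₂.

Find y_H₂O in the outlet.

0.124

Stoichiometric O₂ = 2 × 173 = 346 kmol/h; O₂ fed = 346 × 1.259 = 435.6 kmol/h.
N₂ fed = 435.6 × 79/21 = 1639 kmol/h.
Fuel reacted = 0.808 × 173 → ξ = 139.8 kmol/h.
Outlet (n = n₀ + ν ξ):
  CH₄: 173 − 1(139.8) = 33.22
  O₂: 435.6 − 2(139.8) = 156
  N₂: 1639 (inert)
  CO₂: 0 + 1(139.8) = 139.8
  H₂O: 0 + 2(139.8) = 279.6
Total out = 2247 kmol/h; y_H₂O = 279.6 / 2247 = 0.1244.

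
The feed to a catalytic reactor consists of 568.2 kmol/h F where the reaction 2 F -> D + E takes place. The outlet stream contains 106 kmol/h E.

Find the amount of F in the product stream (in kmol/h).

For E: n = n₀ + 1ξ → 106 = 0 + 1ξ, giving ξ = 106 kmol/h.
Outlet amounts (n = n₀ + ν ξ):
  F: 568.2 − 2(106) = 356.2
  D: 0 + 1(106) = 106
  E: 0 + 1(106) = 106

356 kmol/h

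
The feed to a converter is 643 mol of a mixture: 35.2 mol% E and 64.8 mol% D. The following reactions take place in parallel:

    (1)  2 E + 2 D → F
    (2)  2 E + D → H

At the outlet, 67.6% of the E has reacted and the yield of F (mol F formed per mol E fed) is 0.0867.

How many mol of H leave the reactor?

Yield of F: 1ξ₁ / 226.3 = 0.0867 → ξ₁ = 19.62 mol.
Conversion of E: 2ξ₁ + 2ξ₂ = 0.676 × 226.3 = 153 → ξ₂ = 56.88 mol.
Outlet amounts (n = n₀ + Σ ν·ξ):
  E: 226.3 − 2(19.62) − 2(56.88) = 73.33
  D: 416.7 − 2(19.62) − 1(56.88) = 320.5
  F: 0 + 1(19.62) = 19.62
  H: 0 + 1(56.88) = 56.88

56.9 mol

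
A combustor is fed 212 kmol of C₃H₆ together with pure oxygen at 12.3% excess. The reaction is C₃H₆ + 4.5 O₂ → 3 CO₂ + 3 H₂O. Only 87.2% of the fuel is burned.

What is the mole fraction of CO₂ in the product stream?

0.403

Stoichiometric O₂ = 4.5 × 212 = 954 kmol; O₂ fed = 954 × 1.123 = 1071 kmol.
Fuel reacted = 0.872 × 212 → ξ = 184.9 kmol.
Outlet (n = n₀ + ν ξ):
  C₃H₆: 212 − 1(184.9) = 27.14
  O₂: 1071 − 4.5(184.9) = 239.5
  CO₂: 0 + 3(184.9) = 554.6
  H₂O: 0 + 3(184.9) = 554.6
Total out = 1376 kmol; y_CO₂ = 554.6 / 1376 = 0.4031.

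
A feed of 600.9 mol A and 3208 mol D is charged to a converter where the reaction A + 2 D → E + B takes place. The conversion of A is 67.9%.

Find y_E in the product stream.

0.12

A reacted = 0.679 × 600.9 = 408 mol; ν_A = −1, so ξ = 408/1 = 408 mol.
Outlet amounts (n = n₀ + ν ξ):
  A: 600.9 − 1(408) = 192.9
  D: 3208 − 2(408) = 2392
  E: 0 + 1(408) = 408
  B: 0 + 1(408) = 408
Total out = 3401 mol; y_E = 408 / 3401 = 0.12.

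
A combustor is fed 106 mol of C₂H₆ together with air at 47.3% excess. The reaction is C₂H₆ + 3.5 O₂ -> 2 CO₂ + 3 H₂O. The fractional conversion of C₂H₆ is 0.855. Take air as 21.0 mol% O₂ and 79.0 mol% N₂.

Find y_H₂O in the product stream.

0.0987

Stoichiometric O₂ = 3.5 × 106 = 371 mol; O₂ fed = 371 × 1.473 = 546.5 mol.
N₂ fed = 546.5 × 79/21 = 2056 mol.
Fuel reacted = 0.855 × 106 → ξ = 90.63 mol.
Outlet (n = n₀ + ν ξ):
  C₂H₆: 106 − 1(90.63) = 15.37
  O₂: 546.5 − 3.5(90.63) = 229.3
  N₂: 2056 (inert)
  CO₂: 0 + 2(90.63) = 181.3
  H₂O: 0 + 3(90.63) = 271.9
Total out = 2754 mol; y_H₂O = 271.9 / 2754 = 0.09874.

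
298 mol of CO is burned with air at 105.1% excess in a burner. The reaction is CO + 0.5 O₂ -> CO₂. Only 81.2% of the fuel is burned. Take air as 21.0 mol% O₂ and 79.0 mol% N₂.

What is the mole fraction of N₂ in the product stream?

0.704

Stoichiometric O₂ = 0.5 × 298 = 149 mol; O₂ fed = 149 × 2.051 = 305.6 mol.
N₂ fed = 305.6 × 79/21 = 1150 mol.
Fuel reacted = 0.812 × 298 → ξ = 242 mol.
Outlet (n = n₀ + ν ξ):
  CO: 298 − 1(242) = 56.02
  O₂: 305.6 − 0.5(242) = 184.6
  N₂: 1150 (inert)
  CO₂: 0 + 1(242) = 242
Total out = 1632 mol; y_N₂ = 1150 / 1632 = 0.7043.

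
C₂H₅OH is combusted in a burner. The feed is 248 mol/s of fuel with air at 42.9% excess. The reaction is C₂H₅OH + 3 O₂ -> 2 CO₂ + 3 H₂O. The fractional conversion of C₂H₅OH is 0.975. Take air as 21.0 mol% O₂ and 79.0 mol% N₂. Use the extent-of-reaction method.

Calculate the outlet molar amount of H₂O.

Stoichiometric O₂ = 3 × 248 = 744 mol/s; O₂ fed = 744 × 1.429 = 1063 mol/s.
N₂ fed = 1063 × 79/21 = 4000 mol/s.
Fuel reacted = 0.975 × 248 → ξ = 241.8 mol/s.
Outlet (n = n₀ + ν ξ):
  C₂H₅OH: 248 − 1(241.8) = 6.2
  O₂: 1063 − 3(241.8) = 337.8
  N₂: 4000 (inert)
  CO₂: 0 + 2(241.8) = 483.6
  H₂O: 0 + 3(241.8) = 725.4

725 mol/s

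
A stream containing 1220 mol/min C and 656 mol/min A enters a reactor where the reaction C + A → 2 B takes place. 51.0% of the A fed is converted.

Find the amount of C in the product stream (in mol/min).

885 mol/min

A reacted = 0.51 × 656 = 334.6 mol/min; ν_A = −1, so ξ = 334.6/1 = 334.6 mol/min.
Outlet amounts (n = n₀ + ν ξ):
  C: 1220 − 1(334.6) = 885.4
  A: 656 − 1(334.6) = 321.4
  B: 0 + 2(334.6) = 669.1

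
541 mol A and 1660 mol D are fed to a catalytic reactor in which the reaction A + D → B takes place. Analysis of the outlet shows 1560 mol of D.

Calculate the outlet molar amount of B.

100 mol

For D: n = n₀ − 1ξ → 1560 = 1660 − 1ξ, giving ξ = 100 mol.
Outlet amounts (n = n₀ + ν ξ):
  A: 541 − 1(100) = 441
  D: 1660 − 1(100) = 1560
  B: 0 + 1(100) = 100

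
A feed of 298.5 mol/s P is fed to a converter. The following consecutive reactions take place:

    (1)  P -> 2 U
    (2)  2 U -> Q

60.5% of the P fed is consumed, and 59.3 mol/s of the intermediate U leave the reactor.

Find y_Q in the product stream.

Conversion of P: P consumed = 1ξ₁ = 0.605 × 298.5 → ξ₁ = 180.6 mol/s.
U balance: n_U = 0 + 2ξ₁ − 2ξ₂ = 59.3 → ξ₂ = (2·180.6 − 59.3)/2 = 150.9 mol/s.
Outlet amounts (n = n₀ + Σ ν·ξ):
  P: 298.5 − 1(180.6) = 117.9
  U: 0 + 2(180.6) − 2(150.9) = 59.3
  Q: 0 + 1(150.9) = 150.9
Total out = 328.1 mol/s; y_Q = 150.9 / 328.1 = 0.46.

0.46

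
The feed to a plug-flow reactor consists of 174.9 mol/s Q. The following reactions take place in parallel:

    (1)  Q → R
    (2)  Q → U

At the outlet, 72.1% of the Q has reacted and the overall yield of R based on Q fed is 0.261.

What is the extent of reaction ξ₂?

Yield of R: 1ξ₁ / 174.9 = 0.261 → ξ₁ = 45.65 mol/s.
Conversion of Q: 1ξ₁ + 1ξ₂ = 0.721 × 174.9 = 126.1 → ξ₂ = 80.45 mol/s.
Outlet amounts (n = n₀ + Σ ν·ξ):
  Q: 174.9 − 1(45.65) − 1(80.45) = 48.8
  R: 0 + 1(45.65) = 45.65
  U: 0 + 1(80.45) = 80.45

ξ₂ = 80.5 mol/s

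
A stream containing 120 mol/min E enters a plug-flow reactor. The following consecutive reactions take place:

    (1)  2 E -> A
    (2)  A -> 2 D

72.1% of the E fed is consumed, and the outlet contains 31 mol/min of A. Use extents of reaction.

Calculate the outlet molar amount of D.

Conversion of E: E consumed = 2ξ₁ = 0.721 × 120 → ξ₁ = 43.26 mol/min.
A balance: n_A = 0 + 1ξ₁ − 1ξ₂ = 31 → ξ₂ = (1·43.26 − 31)/1 = 12.26 mol/min.
Outlet amounts (n = n₀ + Σ ν·ξ):
  E: 120 − 2(43.26) = 33.48
  A: 0 + 1(43.26) − 1(12.26) = 31
  D: 0 + 2(12.26) = 24.52

24.5 mol/min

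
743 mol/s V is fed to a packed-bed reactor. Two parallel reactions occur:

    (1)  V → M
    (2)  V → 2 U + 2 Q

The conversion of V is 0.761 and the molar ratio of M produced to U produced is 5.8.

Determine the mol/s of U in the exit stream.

89.7 mol/s

Conversion of V: V consumed = 0.761 × 743 = 565.4 mol/s = 1ξ₁ + 1ξ₂.
Selectivity: 1ξ₁ / (2ξ₂) = 5.8 → ξ₁ = 11.6 ξ₂.
Substitute: (1·11.6 + 1) ξ₂ = 565.4 → ξ₂ = 44.87 mol/s, ξ₁ = 520.5 mol/s.
Outlet amounts (n = n₀ + Σ ν·ξ):
  V: 743 − 1(520.5) − 1(44.87) = 177.6
  M: 0 + 1(520.5) = 520.5
  U: 0 + 2(44.87) = 89.75
  Q: 0 + 2(44.87) = 89.75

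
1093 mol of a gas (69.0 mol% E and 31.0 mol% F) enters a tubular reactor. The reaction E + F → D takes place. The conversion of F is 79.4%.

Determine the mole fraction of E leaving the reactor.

F reacted = 0.794 × 338.8 = 269 mol; ν_F = −1, so ξ = 269/1 = 269 mol.
Outlet amounts (n = n₀ + ν ξ):
  E: 754.2 − 1(269) = 485.1
  F: 338.8 − 1(269) = 69.8
  D: 0 + 1(269) = 269
Total out = 824 mol; y_E = 485.1 / 824 = 0.5888.

0.589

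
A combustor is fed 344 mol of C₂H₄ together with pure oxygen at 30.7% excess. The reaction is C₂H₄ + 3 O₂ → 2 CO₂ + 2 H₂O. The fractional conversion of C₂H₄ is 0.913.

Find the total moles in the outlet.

Stoichiometric O₂ = 3 × 344 = 1032 mol; O₂ fed = 1032 × 1.307 = 1349 mol.
Fuel reacted = 0.913 × 344 → ξ = 314.1 mol.
Outlet (n = n₀ + ν ξ):
  C₂H₄: 344 − 1(314.1) = 29.93
  O₂: 1349 − 3(314.1) = 406.6
  CO₂: 0 + 2(314.1) = 628.1
  H₂O: 0 + 2(314.1) = 628.1
Total out = 29.93 + 406.6 + 628.1 + 628.1 = 1693 mol.

1690 mol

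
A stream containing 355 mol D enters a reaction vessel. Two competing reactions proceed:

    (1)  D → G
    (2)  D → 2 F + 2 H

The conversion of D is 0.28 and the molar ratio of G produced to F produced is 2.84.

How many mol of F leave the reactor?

29.8 mol

Conversion of D: D consumed = 0.28 × 355 = 99.4 mol = 1ξ₁ + 1ξ₂.
Selectivity: 1ξ₁ / (2ξ₂) = 2.84 → ξ₁ = 5.68 ξ₂.
Substitute: (1·5.68 + 1) ξ₂ = 99.4 → ξ₂ = 14.88 mol, ξ₁ = 84.52 mol.
Outlet amounts (n = n₀ + Σ ν·ξ):
  D: 355 − 1(84.52) − 1(14.88) = 255.6
  G: 0 + 1(84.52) = 84.52
  F: 0 + 2(14.88) = 29.76
  H: 0 + 2(14.88) = 29.76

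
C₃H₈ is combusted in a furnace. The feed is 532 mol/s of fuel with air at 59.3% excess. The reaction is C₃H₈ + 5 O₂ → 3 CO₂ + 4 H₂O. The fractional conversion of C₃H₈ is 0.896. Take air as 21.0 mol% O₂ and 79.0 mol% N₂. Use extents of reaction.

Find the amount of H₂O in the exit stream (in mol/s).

Stoichiometric O₂ = 5 × 532 = 2660 mol/s; O₂ fed = 2660 × 1.593 = 4237 mol/s.
N₂ fed = 4237 × 79/21 = 15940 mol/s.
Fuel reacted = 0.896 × 532 → ξ = 476.7 mol/s.
Outlet (n = n₀ + ν ξ):
  C₃H₈: 532 − 1(476.7) = 55.33
  O₂: 4237 − 5(476.7) = 1854
  N₂: 15940 (inert)
  CO₂: 0 + 3(476.7) = 1430
  H₂O: 0 + 4(476.7) = 1907

1910 mol/s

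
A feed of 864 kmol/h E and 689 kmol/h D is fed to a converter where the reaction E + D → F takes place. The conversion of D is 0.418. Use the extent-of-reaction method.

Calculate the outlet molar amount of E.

576 kmol/h

D reacted = 0.418 × 689 = 288 kmol/h; ν_D = −1, so ξ = 288/1 = 288 kmol/h.
Outlet amounts (n = n₀ + ν ξ):
  E: 864 − 1(288) = 576
  D: 689 − 1(288) = 401
  F: 0 + 1(288) = 288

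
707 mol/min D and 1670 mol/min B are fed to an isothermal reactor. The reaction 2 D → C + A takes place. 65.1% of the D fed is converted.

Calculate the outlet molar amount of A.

D reacted = 0.651 × 707 = 460.3 mol/min; ν_D = −2, so ξ = 460.3/2 = 230.1 mol/min.
Outlet amounts (n = n₀ + ν ξ):
  D: 707 − 2(230.1) = 246.7
  C: 0 + 1(230.1) = 230.1
  A: 0 + 1(230.1) = 230.1
  B: 1670 (inert)

230 mol/min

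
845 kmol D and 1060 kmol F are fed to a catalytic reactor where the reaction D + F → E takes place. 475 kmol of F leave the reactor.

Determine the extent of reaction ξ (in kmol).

ξ = 585 kmol

For F: n = n₀ − 1ξ → 475 = 1060 − 1ξ, giving ξ = 585 kmol.
Outlet amounts (n = n₀ + ν ξ):
  D: 845 − 1(585) = 260
  F: 1060 − 1(585) = 475
  E: 0 + 1(585) = 585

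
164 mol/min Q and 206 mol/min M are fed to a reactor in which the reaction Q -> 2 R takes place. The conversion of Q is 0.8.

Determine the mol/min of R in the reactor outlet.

Q reacted = 0.8 × 164 = 131.2 mol/min; ν_Q = −1, so ξ = 131.2/1 = 131.2 mol/min.
Outlet amounts (n = n₀ + ν ξ):
  Q: 164 − 1(131.2) = 32.8
  R: 0 + 2(131.2) = 262.4
  M: 206 (inert)

262 mol/min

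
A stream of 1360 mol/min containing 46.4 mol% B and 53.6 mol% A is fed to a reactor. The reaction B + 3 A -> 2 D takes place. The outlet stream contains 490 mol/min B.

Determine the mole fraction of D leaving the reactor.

For B: n = n₀ − 1ξ → 490 = 631 − 1ξ, giving ξ = 141 mol/min.
Outlet amounts (n = n₀ + ν ξ):
  B: 631 − 1(141) = 490
  A: 729 − 3(141) = 305.8
  D: 0 + 2(141) = 282.1
Total out = 1078 mol/min; y_D = 282.1 / 1078 = 0.2617.

0.262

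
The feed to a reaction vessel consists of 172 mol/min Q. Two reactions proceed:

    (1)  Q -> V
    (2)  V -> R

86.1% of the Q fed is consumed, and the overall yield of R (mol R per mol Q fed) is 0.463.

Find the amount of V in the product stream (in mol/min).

Conversion of Q: Q consumed = 1ξ₁ = 0.861 × 172 → ξ₁ = 148.1 mol/min.
Yield of R: 1ξ₂ / 172 = 0.463 → ξ₂ = 79.64 mol/min.
Outlet amounts (n = n₀ + Σ ν·ξ):
  Q: 172 − 1(148.1) = 23.91
  V: 0 + 1(148.1) − 1(79.64) = 68.46
  R: 0 + 1(79.64) = 79.64

68.5 mol/min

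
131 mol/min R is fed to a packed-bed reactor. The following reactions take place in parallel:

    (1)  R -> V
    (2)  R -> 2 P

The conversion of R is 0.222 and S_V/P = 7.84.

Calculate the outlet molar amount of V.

27.3 mol/min

Conversion of R: R consumed = 0.222 × 131 = 29.08 mol/min = 1ξ₁ + 1ξ₂.
Selectivity: 1ξ₁ / (2ξ₂) = 7.84 → ξ₁ = 15.68 ξ₂.
Substitute: (1·15.68 + 1) ξ₂ = 29.08 → ξ₂ = 1.744 mol/min, ξ₁ = 27.34 mol/min.
Outlet amounts (n = n₀ + Σ ν·ξ):
  R: 131 − 1(27.34) − 1(1.744) = 101.9
  V: 0 + 1(27.34) = 27.34
  P: 0 + 2(1.744) = 3.487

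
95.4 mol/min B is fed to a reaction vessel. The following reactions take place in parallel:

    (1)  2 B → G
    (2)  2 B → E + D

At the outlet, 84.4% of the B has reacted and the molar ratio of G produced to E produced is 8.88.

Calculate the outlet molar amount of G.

36.2 mol/min

Conversion of B: B consumed = 0.844 × 95.4 = 80.52 mol/min = 2ξ₁ + 2ξ₂.
Selectivity: 1ξ₁ / (1ξ₂) = 8.88 → ξ₁ = 8.88 ξ₂.
Substitute: (2·8.88 + 2) ξ₂ = 80.52 → ξ₂ = 4.075 mol/min, ξ₁ = 36.18 mol/min.
Outlet amounts (n = n₀ + Σ ν·ξ):
  B: 95.4 − 2(36.18) − 2(4.075) = 14.88
  G: 0 + 1(36.18) = 36.18
  E: 0 + 1(4.075) = 4.075
  D: 0 + 1(4.075) = 4.075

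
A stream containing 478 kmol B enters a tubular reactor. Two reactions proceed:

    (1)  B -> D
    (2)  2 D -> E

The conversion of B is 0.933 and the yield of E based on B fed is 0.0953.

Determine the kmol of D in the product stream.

Conversion of B: B consumed = 1ξ₁ = 0.933 × 478 → ξ₁ = 446 kmol.
Yield of E: 1ξ₂ / 478 = 0.0953 → ξ₂ = 45.55 kmol.
Outlet amounts (n = n₀ + Σ ν·ξ):
  B: 478 − 1(446) = 32.03
  D: 0 + 1(446) − 2(45.55) = 354.9
  E: 0 + 1(45.55) = 45.55

355 kmol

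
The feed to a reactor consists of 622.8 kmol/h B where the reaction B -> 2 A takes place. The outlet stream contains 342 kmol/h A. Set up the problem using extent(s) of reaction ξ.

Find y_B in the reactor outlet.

0.569

For A: n = n₀ + 2ξ → 342 = 0 + 2ξ, giving ξ = 171 kmol/h.
Outlet amounts (n = n₀ + ν ξ):
  B: 622.8 − 1(171) = 451.8
  A: 0 + 2(171) = 342
Total out = 793.8 kmol/h; y_B = 451.8 / 793.8 = 0.5692.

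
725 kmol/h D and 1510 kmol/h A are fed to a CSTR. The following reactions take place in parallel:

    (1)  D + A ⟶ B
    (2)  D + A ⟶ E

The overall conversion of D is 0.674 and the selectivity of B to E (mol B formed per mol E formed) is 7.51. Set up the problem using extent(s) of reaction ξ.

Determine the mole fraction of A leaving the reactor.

0.585

Conversion of D: D consumed = 0.674 × 725 = 488.7 kmol/h = 1ξ₁ + 1ξ₂.
Selectivity: 1ξ₁ / (1ξ₂) = 7.51 → ξ₁ = 7.51 ξ₂.
Substitute: (1·7.51 + 1) ξ₂ = 488.7 → ξ₂ = 57.42 kmol/h, ξ₁ = 431.2 kmol/h.
Outlet amounts (n = n₀ + Σ ν·ξ):
  D: 725 − 1(431.2) − 1(57.42) = 236.3
  A: 1510 − 1(431.2) − 1(57.42) = 1021
  B: 0 + 1(431.2) = 431.2
  E: 0 + 1(57.42) = 57.42
Total out = 1746 kmol/h; y_A = 1021 / 1746 = 0.5848.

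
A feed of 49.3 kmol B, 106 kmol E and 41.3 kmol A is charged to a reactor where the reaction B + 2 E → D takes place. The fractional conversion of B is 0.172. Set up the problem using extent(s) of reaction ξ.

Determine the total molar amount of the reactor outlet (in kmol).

B reacted = 0.172 × 49.3 = 8.48 kmol; ν_B = −1, so ξ = 8.48/1 = 8.48 kmol.
Outlet amounts (n = n₀ + ν ξ):
  B: 49.3 − 1(8.48) = 40.82
  E: 106 − 2(8.48) = 89.04
  D: 0 + 1(8.48) = 8.48
  A: 41.3 (inert)
Total out = 40.82 + 89.04 + 8.48 + 41.3 = 179.6 kmol.

180 kmol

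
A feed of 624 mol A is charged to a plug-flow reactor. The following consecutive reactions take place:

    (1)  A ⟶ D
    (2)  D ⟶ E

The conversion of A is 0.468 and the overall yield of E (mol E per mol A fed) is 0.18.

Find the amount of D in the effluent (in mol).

Conversion of A: A consumed = 1ξ₁ = 0.468 × 624 → ξ₁ = 292 mol.
Yield of E: 1ξ₂ / 624 = 0.18 → ξ₂ = 112.3 mol.
Outlet amounts (n = n₀ + Σ ν·ξ):
  A: 624 − 1(292) = 332
  D: 0 + 1(292) − 1(112.3) = 179.7
  E: 0 + 1(112.3) = 112.3

180 mol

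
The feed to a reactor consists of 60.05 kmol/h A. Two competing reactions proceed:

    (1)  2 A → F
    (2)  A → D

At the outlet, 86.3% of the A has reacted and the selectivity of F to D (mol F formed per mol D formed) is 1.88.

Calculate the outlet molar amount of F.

20.5 kmol/h

Conversion of A: A consumed = 0.863 × 60.05 = 51.82 kmol/h = 2ξ₁ + 1ξ₂.
Selectivity: 1ξ₁ / (1ξ₂) = 1.88 → ξ₁ = 1.88 ξ₂.
Substitute: (2·1.88 + 1) ξ₂ = 51.82 → ξ₂ = 10.89 kmol/h, ξ₁ = 20.47 kmol/h.
Outlet amounts (n = n₀ + Σ ν·ξ):
  A: 60.05 − 2(20.47) − 1(10.89) = 8.227
  F: 0 + 1(20.47) = 20.47
  D: 0 + 1(10.89) = 10.89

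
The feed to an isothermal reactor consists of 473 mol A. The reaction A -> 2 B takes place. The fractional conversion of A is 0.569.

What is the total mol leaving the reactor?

742 mol

A reacted = 0.569 × 473 = 269.1 mol; ν_A = −1, so ξ = 269.1/1 = 269.1 mol.
Outlet amounts (n = n₀ + ν ξ):
  A: 473 − 1(269.1) = 203.9
  B: 0 + 2(269.1) = 538.3
Total out = 203.9 + 538.3 = 742.1 mol.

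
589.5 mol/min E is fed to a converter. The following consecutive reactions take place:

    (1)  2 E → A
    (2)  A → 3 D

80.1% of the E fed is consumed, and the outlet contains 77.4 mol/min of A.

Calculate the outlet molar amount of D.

Conversion of E: E consumed = 2ξ₁ = 0.801 × 589.5 → ξ₁ = 236.1 mol/min.
A balance: n_A = 0 + 1ξ₁ − 1ξ₂ = 77.4 → ξ₂ = (1·236.1 − 77.4)/1 = 158.7 mol/min.
Outlet amounts (n = n₀ + Σ ν·ξ):
  E: 589.5 − 2(236.1) = 117.3
  A: 0 + 1(236.1) − 1(158.7) = 77.4
  D: 0 + 3(158.7) = 476.1

476 mol/min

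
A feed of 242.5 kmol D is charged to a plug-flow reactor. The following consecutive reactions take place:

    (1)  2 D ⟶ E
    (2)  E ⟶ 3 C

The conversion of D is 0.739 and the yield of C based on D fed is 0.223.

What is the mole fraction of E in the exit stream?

0.379

Conversion of D: D consumed = 2ξ₁ = 0.739 × 242.5 → ξ₁ = 89.6 kmol.
Yield of C: 3ξ₂ / 242.5 = 0.223 → ξ₂ = 18.03 kmol.
Outlet amounts (n = n₀ + Σ ν·ξ):
  D: 242.5 − 2(89.6) = 63.29
  E: 0 + 1(89.6) − 1(18.03) = 71.58
  C: 0 + 3(18.03) = 54.08
Total out = 188.9 kmol; y_E = 71.58 / 188.9 = 0.3788.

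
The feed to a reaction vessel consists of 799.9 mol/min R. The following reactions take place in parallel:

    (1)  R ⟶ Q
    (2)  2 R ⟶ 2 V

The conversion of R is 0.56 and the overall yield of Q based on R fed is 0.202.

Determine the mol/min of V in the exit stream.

286 mol/min

Yield of Q: 1ξ₁ / 799.9 = 0.202 → ξ₁ = 161.6 mol/min.
Conversion of R: 1ξ₁ + 2ξ₂ = 0.56 × 799.9 = 447.9 → ξ₂ = 143.2 mol/min.
Outlet amounts (n = n₀ + Σ ν·ξ):
  R: 799.9 − 1(161.6) − 2(143.2) = 352
  Q: 0 + 1(161.6) = 161.6
  V: 0 + 2(143.2) = 286.4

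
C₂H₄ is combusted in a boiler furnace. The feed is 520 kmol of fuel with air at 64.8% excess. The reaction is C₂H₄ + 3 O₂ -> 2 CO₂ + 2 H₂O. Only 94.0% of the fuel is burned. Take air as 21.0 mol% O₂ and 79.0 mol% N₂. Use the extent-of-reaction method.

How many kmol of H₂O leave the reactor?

978 kmol

Stoichiometric O₂ = 3 × 520 = 1560 kmol; O₂ fed = 1560 × 1.648 = 2571 kmol.
N₂ fed = 2571 × 79/21 = 9671 kmol.
Fuel reacted = 0.94 × 520 → ξ = 488.8 kmol.
Outlet (n = n₀ + ν ξ):
  C₂H₄: 520 − 1(488.8) = 31.2
  O₂: 2571 − 3(488.8) = 1104
  N₂: 9671 (inert)
  CO₂: 0 + 2(488.8) = 977.6
  H₂O: 0 + 2(488.8) = 977.6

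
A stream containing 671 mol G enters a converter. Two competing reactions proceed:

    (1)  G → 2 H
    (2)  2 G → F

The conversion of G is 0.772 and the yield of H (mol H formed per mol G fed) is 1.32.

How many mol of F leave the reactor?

37.6 mol

Yield of H: 2ξ₁ / 671 = 1.32 → ξ₁ = 442.9 mol.
Conversion of G: 1ξ₁ + 2ξ₂ = 0.772 × 671 = 518 → ξ₂ = 37.58 mol.
Outlet amounts (n = n₀ + Σ ν·ξ):
  G: 671 − 1(442.9) − 2(37.58) = 153
  H: 0 + 2(442.9) = 885.7
  F: 0 + 1(37.58) = 37.58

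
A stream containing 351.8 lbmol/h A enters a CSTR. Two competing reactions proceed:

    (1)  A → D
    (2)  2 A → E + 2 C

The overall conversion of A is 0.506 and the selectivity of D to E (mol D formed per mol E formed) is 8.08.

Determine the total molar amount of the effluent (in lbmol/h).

Conversion of A: A consumed = 0.506 × 351.8 = 178 lbmol/h = 1ξ₁ + 2ξ₂.
Selectivity: 1ξ₁ / (1ξ₂) = 8.08 → ξ₁ = 8.08 ξ₂.
Substitute: (1·8.08 + 2) ξ₂ = 178 → ξ₂ = 17.66 lbmol/h, ξ₁ = 142.7 lbmol/h.
Outlet amounts (n = n₀ + Σ ν·ξ):
  A: 351.8 − 1(142.7) − 2(17.66) = 173.8
  D: 0 + 1(142.7) = 142.7
  E: 0 + 1(17.66) = 17.66
  C: 0 + 2(17.66) = 35.32
Total out = 173.8 + 142.7 + 17.66 + 35.32 = 369.5 lbmol/h.

369 lbmol/h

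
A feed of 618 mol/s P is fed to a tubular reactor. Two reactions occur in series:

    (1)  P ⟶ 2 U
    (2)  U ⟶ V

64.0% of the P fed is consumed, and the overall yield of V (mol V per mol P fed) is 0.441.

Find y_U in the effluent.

0.512

Conversion of P: P consumed = 1ξ₁ = 0.64 × 618 → ξ₁ = 395.5 mol/s.
Yield of V: 1ξ₂ / 618 = 0.441 → ξ₂ = 272.5 mol/s.
Outlet amounts (n = n₀ + Σ ν·ξ):
  P: 618 − 1(395.5) = 222.5
  U: 0 + 2(395.5) − 1(272.5) = 518.5
  V: 0 + 1(272.5) = 272.5
Total out = 1014 mol/s; y_U = 518.5 / 1014 = 0.5116.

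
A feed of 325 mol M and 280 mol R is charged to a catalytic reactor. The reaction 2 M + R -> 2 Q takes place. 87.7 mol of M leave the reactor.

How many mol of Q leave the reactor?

237 mol

For M: n = n₀ − 2ξ → 87.7 = 325 − 2ξ, giving ξ = 118.7 mol.
Outlet amounts (n = n₀ + ν ξ):
  M: 325 − 2(118.7) = 87.7
  R: 280 − 1(118.7) = 161.3
  Q: 0 + 2(118.7) = 237.3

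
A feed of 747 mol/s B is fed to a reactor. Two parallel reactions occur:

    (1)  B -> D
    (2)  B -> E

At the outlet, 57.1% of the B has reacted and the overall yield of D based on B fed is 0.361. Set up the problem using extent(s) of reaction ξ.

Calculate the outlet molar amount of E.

157 mol/s

Yield of D: 1ξ₁ / 747 = 0.361 → ξ₁ = 269.7 mol/s.
Conversion of B: 1ξ₁ + 1ξ₂ = 0.571 × 747 = 426.5 → ξ₂ = 156.9 mol/s.
Outlet amounts (n = n₀ + Σ ν·ξ):
  B: 747 − 1(269.7) − 1(156.9) = 320.5
  D: 0 + 1(269.7) = 269.7
  E: 0 + 1(156.9) = 156.9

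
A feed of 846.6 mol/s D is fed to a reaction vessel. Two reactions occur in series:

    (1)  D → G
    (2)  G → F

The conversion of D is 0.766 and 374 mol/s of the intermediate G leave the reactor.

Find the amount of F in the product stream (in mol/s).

274 mol/s

Conversion of D: D consumed = 1ξ₁ = 0.766 × 846.6 → ξ₁ = 648.5 mol/s.
G balance: n_G = 0 + 1ξ₁ − 1ξ₂ = 374 → ξ₂ = (1·648.5 − 374)/1 = 274.5 mol/s.
Outlet amounts (n = n₀ + Σ ν·ξ):
  D: 846.6 − 1(648.5) = 198.1
  G: 0 + 1(648.5) − 1(274.5) = 374
  F: 0 + 1(274.5) = 274.5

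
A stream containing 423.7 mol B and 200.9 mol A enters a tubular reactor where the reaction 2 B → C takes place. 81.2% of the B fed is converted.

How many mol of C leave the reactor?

172 mol

B reacted = 0.812 × 423.7 = 344 mol; ν_B = −2, so ξ = 344/2 = 172 mol.
Outlet amounts (n = n₀ + ν ξ):
  B: 423.7 − 2(172) = 79.66
  C: 0 + 1(172) = 172
  A: 200.9 (inert)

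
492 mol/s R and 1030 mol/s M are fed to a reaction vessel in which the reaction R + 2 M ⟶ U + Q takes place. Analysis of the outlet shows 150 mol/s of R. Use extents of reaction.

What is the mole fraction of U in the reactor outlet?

For R: n = n₀ − 1ξ → 150 = 492 − 1ξ, giving ξ = 342 mol/s.
Outlet amounts (n = n₀ + ν ξ):
  R: 492 − 1(342) = 150
  M: 1030 − 2(342) = 346
  U: 0 + 1(342) = 342
  Q: 0 + 1(342) = 342
Total out = 1180 mol/s; y_U = 342 / 1180 = 0.2898.

0.29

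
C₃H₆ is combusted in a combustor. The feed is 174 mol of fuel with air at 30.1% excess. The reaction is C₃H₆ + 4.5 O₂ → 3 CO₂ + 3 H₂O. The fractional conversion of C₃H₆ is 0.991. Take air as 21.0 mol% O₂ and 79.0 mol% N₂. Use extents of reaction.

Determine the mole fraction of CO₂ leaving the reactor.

0.101

Stoichiometric O₂ = 4.5 × 174 = 783 mol; O₂ fed = 783 × 1.301 = 1019 mol.
N₂ fed = 1019 × 79/21 = 3832 mol.
Fuel reacted = 0.991 × 174 → ξ = 172.4 mol.
Outlet (n = n₀ + ν ξ):
  C₃H₆: 174 − 1(172.4) = 1.566
  O₂: 1019 − 4.5(172.4) = 242.7
  N₂: 3832 (inert)
  CO₂: 0 + 3(172.4) = 517.3
  H₂O: 0 + 3(172.4) = 517.3
Total out = 5111 mol; y_CO₂ = 517.3 / 5111 = 0.1012.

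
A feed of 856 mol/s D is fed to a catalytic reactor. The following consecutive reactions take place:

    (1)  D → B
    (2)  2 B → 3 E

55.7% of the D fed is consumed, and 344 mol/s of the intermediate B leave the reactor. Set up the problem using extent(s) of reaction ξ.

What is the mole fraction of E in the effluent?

0.216

Conversion of D: D consumed = 1ξ₁ = 0.557 × 856 → ξ₁ = 476.8 mol/s.
B balance: n_B = 0 + 1ξ₁ − 2ξ₂ = 344 → ξ₂ = (1·476.8 − 344)/2 = 66.4 mol/s.
Outlet amounts (n = n₀ + Σ ν·ξ):
  D: 856 − 1(476.8) = 379.2
  B: 0 + 1(476.8) − 2(66.4) = 344
  E: 0 + 3(66.4) = 199.2
Total out = 922.4 mol/s; y_E = 199.2 / 922.4 = 0.2159.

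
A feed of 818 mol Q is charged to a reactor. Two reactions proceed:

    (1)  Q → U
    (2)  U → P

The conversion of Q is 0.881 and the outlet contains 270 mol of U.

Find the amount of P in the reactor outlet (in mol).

Conversion of Q: Q consumed = 1ξ₁ = 0.881 × 818 → ξ₁ = 720.7 mol.
U balance: n_U = 0 + 1ξ₁ − 1ξ₂ = 270 → ξ₂ = (1·720.7 − 270)/1 = 450.7 mol.
Outlet amounts (n = n₀ + Σ ν·ξ):
  Q: 818 − 1(720.7) = 97.34
  U: 0 + 1(720.7) − 1(450.7) = 270
  P: 0 + 1(450.7) = 450.7

451 mol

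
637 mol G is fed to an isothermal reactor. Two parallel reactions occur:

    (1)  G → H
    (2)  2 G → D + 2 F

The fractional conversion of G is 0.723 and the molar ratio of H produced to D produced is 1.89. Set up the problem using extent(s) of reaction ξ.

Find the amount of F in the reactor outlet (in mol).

Conversion of G: G consumed = 0.723 × 637 = 460.6 mol = 1ξ₁ + 2ξ₂.
Selectivity: 1ξ₁ / (1ξ₂) = 1.89 → ξ₁ = 1.89 ξ₂.
Substitute: (1·1.89 + 2) ξ₂ = 460.6 → ξ₂ = 118.4 mol, ξ₁ = 223.8 mol.
Outlet amounts (n = n₀ + Σ ν·ξ):
  G: 637 − 1(223.8) − 2(118.4) = 176.4
  H: 0 + 1(223.8) = 223.8
  D: 0 + 1(118.4) = 118.4
  F: 0 + 2(118.4) = 236.8

237 mol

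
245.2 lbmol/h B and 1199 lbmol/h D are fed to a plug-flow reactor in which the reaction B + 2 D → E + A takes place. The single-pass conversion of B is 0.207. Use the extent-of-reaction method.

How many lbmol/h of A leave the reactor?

B reacted = 0.207 × 245.2 = 50.76 lbmol/h; ν_B = −1, so ξ = 50.76/1 = 50.76 lbmol/h.
Outlet amounts (n = n₀ + ν ξ):
  B: 245.2 − 1(50.76) = 194.4
  D: 1199 − 2(50.76) = 1097
  E: 0 + 1(50.76) = 50.76
  A: 0 + 1(50.76) = 50.76

50.8 lbmol/h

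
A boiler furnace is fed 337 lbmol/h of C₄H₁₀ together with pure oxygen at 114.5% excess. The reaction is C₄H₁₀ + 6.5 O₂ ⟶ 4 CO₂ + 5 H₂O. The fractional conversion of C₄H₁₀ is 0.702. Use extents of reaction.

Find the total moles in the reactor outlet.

5390 lbmol/h

Stoichiometric O₂ = 6.5 × 337 = 2190 lbmol/h; O₂ fed = 2190 × 2.145 = 4699 lbmol/h.
Fuel reacted = 0.702 × 337 → ξ = 236.6 lbmol/h.
Outlet (n = n₀ + ν ξ):
  C₄H₁₀: 337 − 1(236.6) = 100.4
  O₂: 4699 − 6.5(236.6) = 3161
  CO₂: 0 + 4(236.6) = 946.3
  H₂O: 0 + 5(236.6) = 1183
Total out = 100.4 + 3161 + 946.3 + 1183 = 5390 lbmol/h.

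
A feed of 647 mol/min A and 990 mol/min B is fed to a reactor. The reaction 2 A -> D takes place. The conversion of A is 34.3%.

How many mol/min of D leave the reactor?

111 mol/min

A reacted = 0.343 × 647 = 221.9 mol/min; ν_A = −2, so ξ = 221.9/2 = 111 mol/min.
Outlet amounts (n = n₀ + ν ξ):
  A: 647 − 2(111) = 425.1
  D: 0 + 1(111) = 111
  B: 990 (inert)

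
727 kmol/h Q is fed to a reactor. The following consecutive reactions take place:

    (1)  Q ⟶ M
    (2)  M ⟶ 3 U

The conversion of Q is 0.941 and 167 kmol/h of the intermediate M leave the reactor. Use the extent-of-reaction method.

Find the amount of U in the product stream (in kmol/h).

1550 kmol/h

Conversion of Q: Q consumed = 1ξ₁ = 0.941 × 727 → ξ₁ = 684.1 kmol/h.
M balance: n_M = 0 + 1ξ₁ − 1ξ₂ = 167 → ξ₂ = (1·684.1 − 167)/1 = 517.1 kmol/h.
Outlet amounts (n = n₀ + Σ ν·ξ):
  Q: 727 − 1(684.1) = 42.89
  M: 0 + 1(684.1) − 1(517.1) = 167
  U: 0 + 3(517.1) = 1551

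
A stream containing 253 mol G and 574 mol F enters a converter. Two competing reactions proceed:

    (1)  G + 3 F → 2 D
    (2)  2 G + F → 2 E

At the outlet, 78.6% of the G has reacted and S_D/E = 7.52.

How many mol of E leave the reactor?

Conversion of G: G consumed = 0.786 × 253 = 198.9 mol = 1ξ₁ + 2ξ₂.
Selectivity: 2ξ₁ / (2ξ₂) = 7.52 → ξ₁ = 7.52 ξ₂.
Substitute: (1·7.52 + 2) ξ₂ = 198.9 → ξ₂ = 20.89 mol, ξ₁ = 157.1 mol.
Outlet amounts (n = n₀ + Σ ν·ξ):
  G: 253 − 1(157.1) − 2(20.89) = 54.14
  F: 574 − 3(157.1) − 1(20.89) = 81.87
  D: 0 + 2(157.1) = 314.2
  E: 0 + 2(20.89) = 41.78

41.8 mol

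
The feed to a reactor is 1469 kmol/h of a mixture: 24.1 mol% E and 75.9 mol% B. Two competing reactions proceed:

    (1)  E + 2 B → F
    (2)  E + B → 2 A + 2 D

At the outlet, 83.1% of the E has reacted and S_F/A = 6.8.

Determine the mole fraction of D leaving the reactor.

Conversion of E: E consumed = 0.831 × 354 = 294.2 kmol/h = 1ξ₁ + 1ξ₂.
Selectivity: 1ξ₁ / (2ξ₂) = 6.8 → ξ₁ = 13.6 ξ₂.
Substitute: (1·13.6 + 1) ξ₂ = 294.2 → ξ₂ = 20.15 kmol/h, ξ₁ = 274 kmol/h.
Outlet amounts (n = n₀ + Σ ν·ξ):
  E: 354 − 1(274) − 1(20.15) = 59.83
  B: 1115 − 2(274) − 1(20.15) = 546.7
  F: 0 + 1(274) = 274
  A: 0 + 2(20.15) = 40.3
  D: 0 + 2(20.15) = 40.3
Total out = 961.2 kmol/h; y_D = 40.3 / 961.2 = 0.04193.

0.0419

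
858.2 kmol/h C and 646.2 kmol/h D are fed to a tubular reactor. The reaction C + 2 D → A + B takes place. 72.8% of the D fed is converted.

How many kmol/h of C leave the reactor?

623 kmol/h

D reacted = 0.728 × 646.2 = 470.4 kmol/h; ν_D = −2, so ξ = 470.4/2 = 235.2 kmol/h.
Outlet amounts (n = n₀ + ν ξ):
  C: 858.2 − 1(235.2) = 623
  D: 646.2 − 2(235.2) = 175.8
  A: 0 + 1(235.2) = 235.2
  B: 0 + 1(235.2) = 235.2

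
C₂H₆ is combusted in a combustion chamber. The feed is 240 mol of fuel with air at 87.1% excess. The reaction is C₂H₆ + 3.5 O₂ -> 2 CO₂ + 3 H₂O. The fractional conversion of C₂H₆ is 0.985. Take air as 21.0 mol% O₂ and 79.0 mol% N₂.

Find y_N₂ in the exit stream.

Stoichiometric O₂ = 3.5 × 240 = 840 mol; O₂ fed = 840 × 1.871 = 1572 mol.
N₂ fed = 1572 × 79/21 = 5912 mol.
Fuel reacted = 0.985 × 240 → ξ = 236.4 mol.
Outlet (n = n₀ + ν ξ):
  C₂H₆: 240 − 1(236.4) = 3.6
  O₂: 1572 − 3.5(236.4) = 744.2
  N₂: 5912 (inert)
  CO₂: 0 + 2(236.4) = 472.8
  H₂O: 0 + 3(236.4) = 709.2
Total out = 7842 mol; y_N₂ = 5912 / 7842 = 0.7539.

0.754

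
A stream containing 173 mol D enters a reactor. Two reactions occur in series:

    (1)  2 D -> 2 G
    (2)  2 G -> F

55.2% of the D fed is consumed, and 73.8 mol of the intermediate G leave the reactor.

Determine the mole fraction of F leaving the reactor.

Conversion of D: D consumed = 2ξ₁ = 0.552 × 173 → ξ₁ = 47.75 mol.
G balance: n_G = 0 + 2ξ₁ − 2ξ₂ = 73.8 → ξ₂ = (2·47.75 − 73.8)/2 = 10.85 mol.
Outlet amounts (n = n₀ + Σ ν·ξ):
  D: 173 − 2(47.75) = 77.5
  G: 0 + 2(47.75) − 2(10.85) = 73.8
  F: 0 + 1(10.85) = 10.85
Total out = 162.2 mol; y_F = 10.85 / 162.2 = 0.0669.

0.0669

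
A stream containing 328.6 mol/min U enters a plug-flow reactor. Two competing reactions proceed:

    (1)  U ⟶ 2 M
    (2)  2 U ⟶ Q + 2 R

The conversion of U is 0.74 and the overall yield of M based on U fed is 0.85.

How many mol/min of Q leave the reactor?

Yield of M: 2ξ₁ / 328.6 = 0.85 → ξ₁ = 139.7 mol/min.
Conversion of U: 1ξ₁ + 2ξ₂ = 0.74 × 328.6 = 243.2 → ξ₂ = 51.75 mol/min.
Outlet amounts (n = n₀ + Σ ν·ξ):
  U: 328.6 − 1(139.7) − 2(51.75) = 85.44
  M: 0 + 2(139.7) = 279.3
  Q: 0 + 1(51.75) = 51.75
  R: 0 + 2(51.75) = 103.5

51.8 mol/min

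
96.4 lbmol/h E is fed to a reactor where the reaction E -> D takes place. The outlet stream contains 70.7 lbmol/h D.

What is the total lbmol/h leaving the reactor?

96.4 lbmol/h

For D: n = n₀ + 1ξ → 70.7 = 0 + 1ξ, giving ξ = 70.7 lbmol/h.
Outlet amounts (n = n₀ + ν ξ):
  E: 96.4 − 1(70.7) = 25.7
  D: 0 + 1(70.7) = 70.7
Total out = 25.7 + 70.7 = 96.4 lbmol/h.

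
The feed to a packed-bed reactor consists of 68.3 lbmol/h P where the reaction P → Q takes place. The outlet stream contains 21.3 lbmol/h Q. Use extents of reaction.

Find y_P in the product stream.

0.688

For Q: n = n₀ + 1ξ → 21.3 = 0 + 1ξ, giving ξ = 21.3 lbmol/h.
Outlet amounts (n = n₀ + ν ξ):
  P: 68.3 − 1(21.3) = 47
  Q: 0 + 1(21.3) = 21.3
Total out = 68.3 lbmol/h; y_P = 47 / 68.3 = 0.6881.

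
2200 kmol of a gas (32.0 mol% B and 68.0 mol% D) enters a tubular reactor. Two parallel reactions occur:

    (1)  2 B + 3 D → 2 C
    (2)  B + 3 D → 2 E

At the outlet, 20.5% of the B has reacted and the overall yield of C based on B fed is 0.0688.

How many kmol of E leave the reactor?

Yield of C: 2ξ₁ / 704 = 0.0688 → ξ₁ = 24.22 kmol.
Conversion of B: 2ξ₁ + 1ξ₂ = 0.205 × 704 = 144.3 → ξ₂ = 95.88 kmol.
Outlet amounts (n = n₀ + Σ ν·ξ):
  B: 704 − 2(24.22) − 1(95.88) = 559.7
  D: 1496 − 3(24.22) − 3(95.88) = 1136
  C: 0 + 2(24.22) = 48.44
  E: 0 + 2(95.88) = 191.8

192 kmol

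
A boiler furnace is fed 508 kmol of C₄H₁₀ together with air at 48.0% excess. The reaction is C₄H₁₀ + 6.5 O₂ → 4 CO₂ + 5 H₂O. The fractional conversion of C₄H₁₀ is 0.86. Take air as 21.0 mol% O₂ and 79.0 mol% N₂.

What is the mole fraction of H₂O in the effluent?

Stoichiometric O₂ = 6.5 × 508 = 3302 kmol; O₂ fed = 3302 × 1.480 = 4887 kmol.
N₂ fed = 4887 × 79/21 = 18380 kmol.
Fuel reacted = 0.86 × 508 → ξ = 436.9 kmol.
Outlet (n = n₀ + ν ξ):
  C₄H₁₀: 508 − 1(436.9) = 71.12
  O₂: 4887 − 6.5(436.9) = 2047
  N₂: 18380 (inert)
  CO₂: 0 + 4(436.9) = 1748
  H₂O: 0 + 5(436.9) = 2184
Total out = 24430 kmol; y_H₂O = 2184 / 24430 = 0.0894.

0.0894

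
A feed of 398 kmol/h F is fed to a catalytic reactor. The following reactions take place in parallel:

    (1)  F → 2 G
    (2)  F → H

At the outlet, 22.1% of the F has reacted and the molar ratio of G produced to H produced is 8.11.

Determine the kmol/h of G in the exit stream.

141 kmol/h

Conversion of F: F consumed = 0.221 × 398 = 87.96 kmol/h = 1ξ₁ + 1ξ₂.
Selectivity: 2ξ₁ / (1ξ₂) = 8.11 → ξ₁ = 4.055 ξ₂.
Substitute: (1·4.055 + 1) ξ₂ = 87.96 → ξ₂ = 17.4 kmol/h, ξ₁ = 70.56 kmol/h.
Outlet amounts (n = n₀ + Σ ν·ξ):
  F: 398 − 1(70.56) − 1(17.4) = 310
  G: 0 + 2(70.56) = 141.1
  H: 0 + 1(17.4) = 17.4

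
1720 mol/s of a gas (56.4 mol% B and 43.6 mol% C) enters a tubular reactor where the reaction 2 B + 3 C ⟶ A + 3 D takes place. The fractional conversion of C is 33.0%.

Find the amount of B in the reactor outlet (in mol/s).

805 mol/s

C reacted = 0.33 × 749.9 = 247.5 mol/s; ν_C = −3, so ξ = 247.5/3 = 82.49 mol/s.
Outlet amounts (n = n₀ + ν ξ):
  B: 970.1 − 2(82.49) = 805.1
  C: 749.9 − 3(82.49) = 502.4
  A: 0 + 1(82.49) = 82.49
  D: 0 + 3(82.49) = 247.5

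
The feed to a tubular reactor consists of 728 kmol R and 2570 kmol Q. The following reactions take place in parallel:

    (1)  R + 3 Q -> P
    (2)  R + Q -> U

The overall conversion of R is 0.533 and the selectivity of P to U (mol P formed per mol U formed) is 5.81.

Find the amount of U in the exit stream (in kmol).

57 kmol

Conversion of R: R consumed = 0.533 × 728 = 388 kmol = 1ξ₁ + 1ξ₂.
Selectivity: 1ξ₁ / (1ξ₂) = 5.81 → ξ₁ = 5.81 ξ₂.
Substitute: (1·5.81 + 1) ξ₂ = 388 → ξ₂ = 56.98 kmol, ξ₁ = 331 kmol.
Outlet amounts (n = n₀ + Σ ν·ξ):
  R: 728 − 1(331) − 1(56.98) = 340
  Q: 2570 − 3(331) − 1(56.98) = 1520
  P: 0 + 1(331) = 331
  U: 0 + 1(56.98) = 56.98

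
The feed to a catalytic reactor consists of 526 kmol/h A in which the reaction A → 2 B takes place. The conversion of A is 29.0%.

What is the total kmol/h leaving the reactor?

679 kmol/h

A reacted = 0.29 × 526 = 152.5 kmol/h; ν_A = −1, so ξ = 152.5/1 = 152.5 kmol/h.
Outlet amounts (n = n₀ + ν ξ):
  A: 526 − 1(152.5) = 373.5
  B: 0 + 2(152.5) = 305.1
Total out = 373.5 + 305.1 = 678.5 kmol/h.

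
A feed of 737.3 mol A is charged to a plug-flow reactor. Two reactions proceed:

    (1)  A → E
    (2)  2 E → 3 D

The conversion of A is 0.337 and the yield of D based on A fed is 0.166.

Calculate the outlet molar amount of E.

167 mol

Conversion of A: A consumed = 1ξ₁ = 0.337 × 737.3 → ξ₁ = 248.5 mol.
Yield of D: 3ξ₂ / 737.3 = 0.166 → ξ₂ = 40.8 mol.
Outlet amounts (n = n₀ + Σ ν·ξ):
  A: 737.3 − 1(248.5) = 488.8
  E: 0 + 1(248.5) − 2(40.8) = 166.9
  D: 0 + 3(40.8) = 122.4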